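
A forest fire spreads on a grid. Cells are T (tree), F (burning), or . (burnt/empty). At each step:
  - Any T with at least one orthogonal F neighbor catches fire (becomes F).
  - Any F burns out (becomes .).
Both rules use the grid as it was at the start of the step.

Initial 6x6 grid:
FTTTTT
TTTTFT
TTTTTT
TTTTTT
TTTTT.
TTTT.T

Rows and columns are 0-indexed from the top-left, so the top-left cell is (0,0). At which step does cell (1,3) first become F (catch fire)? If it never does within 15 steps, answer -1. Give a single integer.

Step 1: cell (1,3)='F' (+6 fires, +2 burnt)
  -> target ignites at step 1
Step 2: cell (1,3)='.' (+9 fires, +6 burnt)
Step 3: cell (1,3)='.' (+6 fires, +9 burnt)
Step 4: cell (1,3)='.' (+4 fires, +6 burnt)
Step 5: cell (1,3)='.' (+4 fires, +4 burnt)
Step 6: cell (1,3)='.' (+2 fires, +4 burnt)
Step 7: cell (1,3)='.' (+0 fires, +2 burnt)
  fire out at step 7

1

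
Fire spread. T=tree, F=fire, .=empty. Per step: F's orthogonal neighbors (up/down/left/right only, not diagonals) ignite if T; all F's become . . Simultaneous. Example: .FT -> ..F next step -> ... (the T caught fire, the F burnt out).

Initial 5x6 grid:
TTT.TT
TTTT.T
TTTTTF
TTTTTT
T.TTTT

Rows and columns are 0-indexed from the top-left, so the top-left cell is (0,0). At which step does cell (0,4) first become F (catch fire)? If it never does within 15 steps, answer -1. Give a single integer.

Step 1: cell (0,4)='T' (+3 fires, +1 burnt)
Step 2: cell (0,4)='T' (+4 fires, +3 burnt)
Step 3: cell (0,4)='F' (+5 fires, +4 burnt)
  -> target ignites at step 3
Step 4: cell (0,4)='.' (+4 fires, +5 burnt)
Step 5: cell (0,4)='.' (+5 fires, +4 burnt)
Step 6: cell (0,4)='.' (+3 fires, +5 burnt)
Step 7: cell (0,4)='.' (+2 fires, +3 burnt)
Step 8: cell (0,4)='.' (+0 fires, +2 burnt)
  fire out at step 8

3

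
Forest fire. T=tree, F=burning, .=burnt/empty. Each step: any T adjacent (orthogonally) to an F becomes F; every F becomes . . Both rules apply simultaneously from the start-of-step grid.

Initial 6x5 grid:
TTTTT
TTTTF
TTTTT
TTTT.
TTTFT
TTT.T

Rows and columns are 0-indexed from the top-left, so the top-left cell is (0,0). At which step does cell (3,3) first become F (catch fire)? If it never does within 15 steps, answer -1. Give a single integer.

Step 1: cell (3,3)='F' (+6 fires, +2 burnt)
  -> target ignites at step 1
Step 2: cell (3,3)='.' (+7 fires, +6 burnt)
Step 3: cell (3,3)='.' (+6 fires, +7 burnt)
Step 4: cell (3,3)='.' (+5 fires, +6 burnt)
Step 5: cell (3,3)='.' (+2 fires, +5 burnt)
Step 6: cell (3,3)='.' (+0 fires, +2 burnt)
  fire out at step 6

1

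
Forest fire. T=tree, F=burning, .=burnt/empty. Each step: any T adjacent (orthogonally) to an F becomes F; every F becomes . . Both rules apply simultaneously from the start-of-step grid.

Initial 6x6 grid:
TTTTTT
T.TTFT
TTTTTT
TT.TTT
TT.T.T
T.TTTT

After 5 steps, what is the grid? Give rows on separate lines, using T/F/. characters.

Step 1: 4 trees catch fire, 1 burn out
  TTTTFT
  T.TF.F
  TTTTFT
  TT.TTT
  TT.T.T
  T.TTTT
Step 2: 6 trees catch fire, 4 burn out
  TTTF.F
  T.F...
  TTTF.F
  TT.TFT
  TT.T.T
  T.TTTT
Step 3: 4 trees catch fire, 6 burn out
  TTF...
  T.....
  TTF...
  TT.F.F
  TT.T.T
  T.TTTT
Step 4: 4 trees catch fire, 4 burn out
  TF....
  T.....
  TF....
  TT....
  TT.F.F
  T.TTTT
Step 5: 5 trees catch fire, 4 burn out
  F.....
  T.....
  F.....
  TF....
  TT....
  T.TFTF

F.....
T.....
F.....
TF....
TT....
T.TFTF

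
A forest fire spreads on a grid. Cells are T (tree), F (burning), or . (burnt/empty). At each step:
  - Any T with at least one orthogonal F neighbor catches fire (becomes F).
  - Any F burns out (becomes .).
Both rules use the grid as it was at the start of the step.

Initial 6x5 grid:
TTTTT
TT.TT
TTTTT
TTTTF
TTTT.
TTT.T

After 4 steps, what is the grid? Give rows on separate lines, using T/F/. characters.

Step 1: 2 trees catch fire, 1 burn out
  TTTTT
  TT.TT
  TTTTF
  TTTF.
  TTTT.
  TTT.T
Step 2: 4 trees catch fire, 2 burn out
  TTTTT
  TT.TF
  TTTF.
  TTF..
  TTTF.
  TTT.T
Step 3: 5 trees catch fire, 4 burn out
  TTTTF
  TT.F.
  TTF..
  TF...
  TTF..
  TTT.T
Step 4: 5 trees catch fire, 5 burn out
  TTTF.
  TT...
  TF...
  F....
  TF...
  TTF.T

TTTF.
TT...
TF...
F....
TF...
TTF.T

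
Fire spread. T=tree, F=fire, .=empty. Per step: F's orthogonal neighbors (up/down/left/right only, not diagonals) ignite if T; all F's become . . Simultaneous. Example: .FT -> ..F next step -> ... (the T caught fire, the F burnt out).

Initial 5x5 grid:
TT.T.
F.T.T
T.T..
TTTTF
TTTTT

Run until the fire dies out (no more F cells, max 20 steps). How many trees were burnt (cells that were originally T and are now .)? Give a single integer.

Answer: 14

Derivation:
Step 1: +4 fires, +2 burnt (F count now 4)
Step 2: +4 fires, +4 burnt (F count now 4)
Step 3: +4 fires, +4 burnt (F count now 4)
Step 4: +2 fires, +4 burnt (F count now 2)
Step 5: +0 fires, +2 burnt (F count now 0)
Fire out after step 5
Initially T: 16, now '.': 23
Total burnt (originally-T cells now '.'): 14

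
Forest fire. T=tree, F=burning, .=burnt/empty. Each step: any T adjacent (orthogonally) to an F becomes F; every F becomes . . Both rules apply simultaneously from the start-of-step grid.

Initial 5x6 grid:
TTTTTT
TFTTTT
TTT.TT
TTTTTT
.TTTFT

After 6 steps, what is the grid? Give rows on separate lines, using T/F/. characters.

Step 1: 7 trees catch fire, 2 burn out
  TFTTTT
  F.FTTT
  TFT.TT
  TTTTFT
  .TTF.F
Step 2: 10 trees catch fire, 7 burn out
  F.FTTT
  ...FTT
  F.F.FT
  TFTF.F
  .TF...
Step 3: 6 trees catch fire, 10 burn out
  ...FTT
  ....FT
  .....F
  F.F...
  .F....
Step 4: 2 trees catch fire, 6 burn out
  ....FT
  .....F
  ......
  ......
  ......
Step 5: 1 trees catch fire, 2 burn out
  .....F
  ......
  ......
  ......
  ......
Step 6: 0 trees catch fire, 1 burn out
  ......
  ......
  ......
  ......
  ......

......
......
......
......
......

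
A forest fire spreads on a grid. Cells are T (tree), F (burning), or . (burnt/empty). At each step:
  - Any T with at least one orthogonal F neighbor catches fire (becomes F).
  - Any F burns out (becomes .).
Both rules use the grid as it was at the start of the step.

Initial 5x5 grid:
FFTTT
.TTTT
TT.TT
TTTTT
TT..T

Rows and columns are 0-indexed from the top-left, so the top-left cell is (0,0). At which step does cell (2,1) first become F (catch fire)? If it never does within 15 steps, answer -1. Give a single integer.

Step 1: cell (2,1)='T' (+2 fires, +2 burnt)
Step 2: cell (2,1)='F' (+3 fires, +2 burnt)
  -> target ignites at step 2
Step 3: cell (2,1)='.' (+4 fires, +3 burnt)
Step 4: cell (2,1)='.' (+5 fires, +4 burnt)
Step 5: cell (2,1)='.' (+3 fires, +5 burnt)
Step 6: cell (2,1)='.' (+1 fires, +3 burnt)
Step 7: cell (2,1)='.' (+1 fires, +1 burnt)
Step 8: cell (2,1)='.' (+0 fires, +1 burnt)
  fire out at step 8

2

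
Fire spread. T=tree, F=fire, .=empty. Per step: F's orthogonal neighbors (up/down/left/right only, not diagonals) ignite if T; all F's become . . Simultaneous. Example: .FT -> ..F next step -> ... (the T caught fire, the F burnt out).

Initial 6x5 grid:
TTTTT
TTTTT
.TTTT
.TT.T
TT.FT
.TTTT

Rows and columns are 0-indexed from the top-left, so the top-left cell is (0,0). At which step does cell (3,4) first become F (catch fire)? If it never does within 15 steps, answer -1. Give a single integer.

Step 1: cell (3,4)='T' (+2 fires, +1 burnt)
Step 2: cell (3,4)='F' (+3 fires, +2 burnt)
  -> target ignites at step 2
Step 3: cell (3,4)='.' (+2 fires, +3 burnt)
Step 4: cell (3,4)='.' (+3 fires, +2 burnt)
Step 5: cell (3,4)='.' (+5 fires, +3 burnt)
Step 6: cell (3,4)='.' (+4 fires, +5 burnt)
Step 7: cell (3,4)='.' (+2 fires, +4 burnt)
Step 8: cell (3,4)='.' (+2 fires, +2 burnt)
Step 9: cell (3,4)='.' (+1 fires, +2 burnt)
Step 10: cell (3,4)='.' (+0 fires, +1 burnt)
  fire out at step 10

2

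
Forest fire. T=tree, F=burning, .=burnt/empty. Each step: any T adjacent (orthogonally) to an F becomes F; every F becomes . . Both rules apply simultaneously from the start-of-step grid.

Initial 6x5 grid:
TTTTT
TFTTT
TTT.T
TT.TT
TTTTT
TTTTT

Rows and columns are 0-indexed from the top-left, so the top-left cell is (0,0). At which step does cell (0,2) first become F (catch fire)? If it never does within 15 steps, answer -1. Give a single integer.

Step 1: cell (0,2)='T' (+4 fires, +1 burnt)
Step 2: cell (0,2)='F' (+6 fires, +4 burnt)
  -> target ignites at step 2
Step 3: cell (0,2)='.' (+4 fires, +6 burnt)
Step 4: cell (0,2)='.' (+5 fires, +4 burnt)
Step 5: cell (0,2)='.' (+4 fires, +5 burnt)
Step 6: cell (0,2)='.' (+3 fires, +4 burnt)
Step 7: cell (0,2)='.' (+1 fires, +3 burnt)
Step 8: cell (0,2)='.' (+0 fires, +1 burnt)
  fire out at step 8

2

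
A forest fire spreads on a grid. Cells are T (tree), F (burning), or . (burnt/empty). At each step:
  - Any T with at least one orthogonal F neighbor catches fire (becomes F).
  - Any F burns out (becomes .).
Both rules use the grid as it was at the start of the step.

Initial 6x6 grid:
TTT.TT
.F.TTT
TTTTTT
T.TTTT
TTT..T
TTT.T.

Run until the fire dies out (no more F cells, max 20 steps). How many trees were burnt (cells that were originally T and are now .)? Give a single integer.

Step 1: +2 fires, +1 burnt (F count now 2)
Step 2: +4 fires, +2 burnt (F count now 4)
Step 3: +3 fires, +4 burnt (F count now 3)
Step 4: +5 fires, +3 burnt (F count now 5)
Step 5: +6 fires, +5 burnt (F count now 6)
Step 6: +4 fires, +6 burnt (F count now 4)
Step 7: +2 fires, +4 burnt (F count now 2)
Step 8: +0 fires, +2 burnt (F count now 0)
Fire out after step 8
Initially T: 27, now '.': 35
Total burnt (originally-T cells now '.'): 26

Answer: 26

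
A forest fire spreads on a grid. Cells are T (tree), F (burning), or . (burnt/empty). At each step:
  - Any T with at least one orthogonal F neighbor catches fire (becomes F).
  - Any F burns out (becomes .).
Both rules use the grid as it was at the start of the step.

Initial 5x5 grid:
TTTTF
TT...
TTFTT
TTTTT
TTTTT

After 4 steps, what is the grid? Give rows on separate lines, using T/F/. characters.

Step 1: 4 trees catch fire, 2 burn out
  TTTF.
  TT...
  TF.FT
  TTFTT
  TTTTT
Step 2: 7 trees catch fire, 4 burn out
  TTF..
  TF...
  F...F
  TF.FT
  TTFTT
Step 3: 6 trees catch fire, 7 burn out
  TF...
  F....
  .....
  F...F
  TF.FT
Step 4: 3 trees catch fire, 6 burn out
  F....
  .....
  .....
  .....
  F...F

F....
.....
.....
.....
F...F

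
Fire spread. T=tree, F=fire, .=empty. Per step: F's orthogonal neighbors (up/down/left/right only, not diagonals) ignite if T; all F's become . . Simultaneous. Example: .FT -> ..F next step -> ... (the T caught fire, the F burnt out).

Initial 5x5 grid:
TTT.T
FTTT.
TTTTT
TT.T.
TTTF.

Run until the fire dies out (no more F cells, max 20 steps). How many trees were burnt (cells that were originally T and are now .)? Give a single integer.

Step 1: +5 fires, +2 burnt (F count now 5)
Step 2: +6 fires, +5 burnt (F count now 6)
Step 3: +6 fires, +6 burnt (F count now 6)
Step 4: +0 fires, +6 burnt (F count now 0)
Fire out after step 4
Initially T: 18, now '.': 24
Total burnt (originally-T cells now '.'): 17

Answer: 17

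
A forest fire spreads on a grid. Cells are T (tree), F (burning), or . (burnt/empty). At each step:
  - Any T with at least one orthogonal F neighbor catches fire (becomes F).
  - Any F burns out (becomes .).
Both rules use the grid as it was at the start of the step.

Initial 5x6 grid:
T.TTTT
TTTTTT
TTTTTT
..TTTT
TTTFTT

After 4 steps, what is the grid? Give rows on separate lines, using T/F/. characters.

Step 1: 3 trees catch fire, 1 burn out
  T.TTTT
  TTTTTT
  TTTTTT
  ..TFTT
  TTF.FT
Step 2: 5 trees catch fire, 3 burn out
  T.TTTT
  TTTTTT
  TTTFTT
  ..F.FT
  TF...F
Step 3: 5 trees catch fire, 5 burn out
  T.TTTT
  TTTFTT
  TTF.FT
  .....F
  F.....
Step 4: 5 trees catch fire, 5 burn out
  T.TFTT
  TTF.FT
  TF...F
  ......
  ......

T.TFTT
TTF.FT
TF...F
......
......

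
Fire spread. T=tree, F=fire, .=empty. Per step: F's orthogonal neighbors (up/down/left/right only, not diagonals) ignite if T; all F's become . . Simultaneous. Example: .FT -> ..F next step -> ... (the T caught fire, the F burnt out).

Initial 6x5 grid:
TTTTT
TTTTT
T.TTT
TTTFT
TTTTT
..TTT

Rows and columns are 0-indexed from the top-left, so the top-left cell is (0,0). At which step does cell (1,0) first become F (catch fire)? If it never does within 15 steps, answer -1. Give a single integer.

Step 1: cell (1,0)='T' (+4 fires, +1 burnt)
Step 2: cell (1,0)='T' (+7 fires, +4 burnt)
Step 3: cell (1,0)='T' (+7 fires, +7 burnt)
Step 4: cell (1,0)='T' (+5 fires, +7 burnt)
Step 5: cell (1,0)='F' (+2 fires, +5 burnt)
  -> target ignites at step 5
Step 6: cell (1,0)='.' (+1 fires, +2 burnt)
Step 7: cell (1,0)='.' (+0 fires, +1 burnt)
  fire out at step 7

5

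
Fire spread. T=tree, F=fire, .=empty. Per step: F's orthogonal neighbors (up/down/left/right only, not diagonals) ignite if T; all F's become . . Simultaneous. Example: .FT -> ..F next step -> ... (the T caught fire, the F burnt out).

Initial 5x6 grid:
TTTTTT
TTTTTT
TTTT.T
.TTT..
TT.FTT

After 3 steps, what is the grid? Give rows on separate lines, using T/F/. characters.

Step 1: 2 trees catch fire, 1 burn out
  TTTTTT
  TTTTTT
  TTTT.T
  .TTF..
  TT..FT
Step 2: 3 trees catch fire, 2 burn out
  TTTTTT
  TTTTTT
  TTTF.T
  .TF...
  TT...F
Step 3: 3 trees catch fire, 3 burn out
  TTTTTT
  TTTFTT
  TTF..T
  .F....
  TT....

TTTTTT
TTTFTT
TTF..T
.F....
TT....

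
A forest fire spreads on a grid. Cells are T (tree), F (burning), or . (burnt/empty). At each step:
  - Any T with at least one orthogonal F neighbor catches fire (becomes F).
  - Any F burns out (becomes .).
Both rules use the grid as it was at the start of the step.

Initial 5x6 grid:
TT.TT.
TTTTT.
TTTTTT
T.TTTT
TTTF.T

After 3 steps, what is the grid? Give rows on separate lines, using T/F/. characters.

Step 1: 2 trees catch fire, 1 burn out
  TT.TT.
  TTTTT.
  TTTTTT
  T.TFTT
  TTF..T
Step 2: 4 trees catch fire, 2 burn out
  TT.TT.
  TTTTT.
  TTTFTT
  T.F.FT
  TF...T
Step 3: 5 trees catch fire, 4 burn out
  TT.TT.
  TTTFT.
  TTF.FT
  T....F
  F....T

TT.TT.
TTTFT.
TTF.FT
T....F
F....T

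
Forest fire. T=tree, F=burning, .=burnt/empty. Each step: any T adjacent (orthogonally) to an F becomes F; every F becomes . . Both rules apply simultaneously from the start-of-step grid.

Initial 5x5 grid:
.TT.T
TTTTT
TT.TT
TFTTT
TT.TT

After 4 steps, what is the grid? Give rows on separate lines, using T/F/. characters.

Step 1: 4 trees catch fire, 1 burn out
  .TT.T
  TTTTT
  TF.TT
  F.FTT
  TF.TT
Step 2: 4 trees catch fire, 4 burn out
  .TT.T
  TFTTT
  F..TT
  ...FT
  F..TT
Step 3: 6 trees catch fire, 4 burn out
  .FT.T
  F.FTT
  ...FT
  ....F
  ...FT
Step 4: 4 trees catch fire, 6 burn out
  ..F.T
  ...FT
  ....F
  .....
  ....F

..F.T
...FT
....F
.....
....F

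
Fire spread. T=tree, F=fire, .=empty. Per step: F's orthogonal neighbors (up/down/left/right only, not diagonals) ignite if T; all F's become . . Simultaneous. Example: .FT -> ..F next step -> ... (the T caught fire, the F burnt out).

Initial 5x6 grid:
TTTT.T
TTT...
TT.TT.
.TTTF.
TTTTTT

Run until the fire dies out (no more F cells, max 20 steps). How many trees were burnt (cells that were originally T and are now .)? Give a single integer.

Step 1: +3 fires, +1 burnt (F count now 3)
Step 2: +4 fires, +3 burnt (F count now 4)
Step 3: +2 fires, +4 burnt (F count now 2)
Step 4: +2 fires, +2 burnt (F count now 2)
Step 5: +3 fires, +2 burnt (F count now 3)
Step 6: +3 fires, +3 burnt (F count now 3)
Step 7: +2 fires, +3 burnt (F count now 2)
Step 8: +1 fires, +2 burnt (F count now 1)
Step 9: +0 fires, +1 burnt (F count now 0)
Fire out after step 9
Initially T: 21, now '.': 29
Total burnt (originally-T cells now '.'): 20

Answer: 20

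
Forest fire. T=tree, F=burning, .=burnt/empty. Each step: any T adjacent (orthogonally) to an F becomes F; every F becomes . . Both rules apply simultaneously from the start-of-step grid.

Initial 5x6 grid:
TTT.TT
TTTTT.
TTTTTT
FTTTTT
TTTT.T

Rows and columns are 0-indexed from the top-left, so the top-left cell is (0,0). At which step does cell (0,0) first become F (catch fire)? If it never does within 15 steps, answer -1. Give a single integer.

Step 1: cell (0,0)='T' (+3 fires, +1 burnt)
Step 2: cell (0,0)='T' (+4 fires, +3 burnt)
Step 3: cell (0,0)='F' (+5 fires, +4 burnt)
  -> target ignites at step 3
Step 4: cell (0,0)='.' (+5 fires, +5 burnt)
Step 5: cell (0,0)='.' (+4 fires, +5 burnt)
Step 6: cell (0,0)='.' (+3 fires, +4 burnt)
Step 7: cell (0,0)='.' (+1 fires, +3 burnt)
Step 8: cell (0,0)='.' (+1 fires, +1 burnt)
Step 9: cell (0,0)='.' (+0 fires, +1 burnt)
  fire out at step 9

3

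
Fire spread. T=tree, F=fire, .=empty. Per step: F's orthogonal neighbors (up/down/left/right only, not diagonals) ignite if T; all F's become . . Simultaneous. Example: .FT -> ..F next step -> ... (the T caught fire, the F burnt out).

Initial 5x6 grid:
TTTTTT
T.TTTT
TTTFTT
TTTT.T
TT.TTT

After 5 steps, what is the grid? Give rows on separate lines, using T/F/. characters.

Step 1: 4 trees catch fire, 1 burn out
  TTTTTT
  T.TFTT
  TTF.FT
  TTTF.T
  TT.TTT
Step 2: 7 trees catch fire, 4 burn out
  TTTFTT
  T.F.FT
  TF...F
  TTF..T
  TT.FTT
Step 3: 7 trees catch fire, 7 burn out
  TTF.FT
  T....F
  F.....
  TF...F
  TT..FT
Step 4: 6 trees catch fire, 7 burn out
  TF...F
  F.....
  ......
  F.....
  TF...F
Step 5: 2 trees catch fire, 6 burn out
  F.....
  ......
  ......
  ......
  F.....

F.....
......
......
......
F.....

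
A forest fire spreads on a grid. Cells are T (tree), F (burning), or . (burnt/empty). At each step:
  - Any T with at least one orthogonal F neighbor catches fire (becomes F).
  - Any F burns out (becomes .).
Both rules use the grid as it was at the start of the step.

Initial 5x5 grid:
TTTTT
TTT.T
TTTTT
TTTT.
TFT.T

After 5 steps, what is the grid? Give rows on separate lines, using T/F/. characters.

Step 1: 3 trees catch fire, 1 burn out
  TTTTT
  TTT.T
  TTTTT
  TFTT.
  F.F.T
Step 2: 3 trees catch fire, 3 burn out
  TTTTT
  TTT.T
  TFTTT
  F.FT.
  ....T
Step 3: 4 trees catch fire, 3 burn out
  TTTTT
  TFT.T
  F.FTT
  ...F.
  ....T
Step 4: 4 trees catch fire, 4 burn out
  TFTTT
  F.F.T
  ...FT
  .....
  ....T
Step 5: 3 trees catch fire, 4 burn out
  F.FTT
  ....T
  ....F
  .....
  ....T

F.FTT
....T
....F
.....
....T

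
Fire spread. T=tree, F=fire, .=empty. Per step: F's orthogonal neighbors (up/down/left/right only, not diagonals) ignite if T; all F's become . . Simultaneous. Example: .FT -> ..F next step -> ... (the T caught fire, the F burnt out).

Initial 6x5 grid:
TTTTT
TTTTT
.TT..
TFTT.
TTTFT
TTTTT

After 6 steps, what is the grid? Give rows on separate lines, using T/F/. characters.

Step 1: 8 trees catch fire, 2 burn out
  TTTTT
  TTTTT
  .FT..
  F.FF.
  TFF.F
  TTTFT
Step 2: 6 trees catch fire, 8 burn out
  TTTTT
  TFTTT
  ..F..
  .....
  F....
  TFF.F
Step 3: 4 trees catch fire, 6 burn out
  TFTTT
  F.FTT
  .....
  .....
  .....
  F....
Step 4: 3 trees catch fire, 4 burn out
  F.FTT
  ...FT
  .....
  .....
  .....
  .....
Step 5: 2 trees catch fire, 3 burn out
  ...FT
  ....F
  .....
  .....
  .....
  .....
Step 6: 1 trees catch fire, 2 burn out
  ....F
  .....
  .....
  .....
  .....
  .....

....F
.....
.....
.....
.....
.....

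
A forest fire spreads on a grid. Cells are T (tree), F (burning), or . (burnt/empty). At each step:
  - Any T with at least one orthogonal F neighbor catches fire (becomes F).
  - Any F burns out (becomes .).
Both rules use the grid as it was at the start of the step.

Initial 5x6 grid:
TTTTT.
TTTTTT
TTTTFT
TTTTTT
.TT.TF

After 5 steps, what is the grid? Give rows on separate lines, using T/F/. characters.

Step 1: 6 trees catch fire, 2 burn out
  TTTTT.
  TTTTFT
  TTTF.F
  TTTTFF
  .TT.F.
Step 2: 5 trees catch fire, 6 burn out
  TTTTF.
  TTTF.F
  TTF...
  TTTF..
  .TT...
Step 3: 4 trees catch fire, 5 burn out
  TTTF..
  TTF...
  TF....
  TTF...
  .TT...
Step 4: 5 trees catch fire, 4 burn out
  TTF...
  TF....
  F.....
  TF....
  .TF...
Step 5: 4 trees catch fire, 5 burn out
  TF....
  F.....
  ......
  F.....
  .F....

TF....
F.....
......
F.....
.F....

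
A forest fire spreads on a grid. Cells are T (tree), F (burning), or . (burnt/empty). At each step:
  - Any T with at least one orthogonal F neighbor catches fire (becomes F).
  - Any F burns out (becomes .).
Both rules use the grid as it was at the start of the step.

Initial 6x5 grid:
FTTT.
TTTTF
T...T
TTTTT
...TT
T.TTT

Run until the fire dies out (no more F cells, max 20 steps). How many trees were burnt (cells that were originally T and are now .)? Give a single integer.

Answer: 19

Derivation:
Step 1: +4 fires, +2 burnt (F count now 4)
Step 2: +6 fires, +4 burnt (F count now 6)
Step 3: +3 fires, +6 burnt (F count now 3)
Step 4: +4 fires, +3 burnt (F count now 4)
Step 5: +1 fires, +4 burnt (F count now 1)
Step 6: +1 fires, +1 burnt (F count now 1)
Step 7: +0 fires, +1 burnt (F count now 0)
Fire out after step 7
Initially T: 20, now '.': 29
Total burnt (originally-T cells now '.'): 19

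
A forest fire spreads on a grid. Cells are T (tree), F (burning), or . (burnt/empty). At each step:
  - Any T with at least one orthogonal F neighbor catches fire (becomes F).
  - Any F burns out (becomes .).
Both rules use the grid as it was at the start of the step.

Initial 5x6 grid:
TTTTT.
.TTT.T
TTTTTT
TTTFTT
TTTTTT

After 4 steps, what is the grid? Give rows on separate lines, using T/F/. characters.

Step 1: 4 trees catch fire, 1 burn out
  TTTTT.
  .TTT.T
  TTTFTT
  TTF.FT
  TTTFTT
Step 2: 7 trees catch fire, 4 burn out
  TTTTT.
  .TTF.T
  TTF.FT
  TF...F
  TTF.FT
Step 3: 7 trees catch fire, 7 burn out
  TTTFT.
  .TF..T
  TF...F
  F.....
  TF...F
Step 4: 6 trees catch fire, 7 burn out
  TTF.F.
  .F...F
  F.....
  ......
  F.....

TTF.F.
.F...F
F.....
......
F.....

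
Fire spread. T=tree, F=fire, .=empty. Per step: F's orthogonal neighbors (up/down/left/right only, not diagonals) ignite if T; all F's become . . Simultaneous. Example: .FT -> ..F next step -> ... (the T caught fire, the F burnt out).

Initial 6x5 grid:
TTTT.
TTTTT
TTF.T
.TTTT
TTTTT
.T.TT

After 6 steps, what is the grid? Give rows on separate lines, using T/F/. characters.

Step 1: 3 trees catch fire, 1 burn out
  TTTT.
  TTFTT
  TF..T
  .TFTT
  TTTTT
  .T.TT
Step 2: 7 trees catch fire, 3 burn out
  TTFT.
  TF.FT
  F...T
  .F.FT
  TTFTT
  .T.TT
Step 3: 7 trees catch fire, 7 burn out
  TF.F.
  F...F
  ....T
  ....F
  TF.FT
  .T.TT
Step 4: 6 trees catch fire, 7 burn out
  F....
  .....
  ....F
  .....
  F...F
  .F.FT
Step 5: 1 trees catch fire, 6 burn out
  .....
  .....
  .....
  .....
  .....
  ....F
Step 6: 0 trees catch fire, 1 burn out
  .....
  .....
  .....
  .....
  .....
  .....

.....
.....
.....
.....
.....
.....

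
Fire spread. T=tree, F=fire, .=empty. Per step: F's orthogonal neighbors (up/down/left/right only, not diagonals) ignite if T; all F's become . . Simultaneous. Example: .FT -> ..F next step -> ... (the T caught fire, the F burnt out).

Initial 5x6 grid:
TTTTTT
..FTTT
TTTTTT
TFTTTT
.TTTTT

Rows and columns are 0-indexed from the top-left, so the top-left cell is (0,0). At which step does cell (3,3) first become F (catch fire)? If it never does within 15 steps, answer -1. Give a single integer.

Step 1: cell (3,3)='T' (+7 fires, +2 burnt)
Step 2: cell (3,3)='F' (+7 fires, +7 burnt)
  -> target ignites at step 2
Step 3: cell (3,3)='.' (+6 fires, +7 burnt)
Step 4: cell (3,3)='.' (+4 fires, +6 burnt)
Step 5: cell (3,3)='.' (+1 fires, +4 burnt)
Step 6: cell (3,3)='.' (+0 fires, +1 burnt)
  fire out at step 6

2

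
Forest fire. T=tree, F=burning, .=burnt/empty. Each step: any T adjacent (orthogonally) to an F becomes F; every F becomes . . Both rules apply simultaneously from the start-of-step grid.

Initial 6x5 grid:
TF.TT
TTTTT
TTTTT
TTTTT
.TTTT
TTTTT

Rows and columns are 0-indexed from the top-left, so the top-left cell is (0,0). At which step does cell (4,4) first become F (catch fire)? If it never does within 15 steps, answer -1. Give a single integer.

Step 1: cell (4,4)='T' (+2 fires, +1 burnt)
Step 2: cell (4,4)='T' (+3 fires, +2 burnt)
Step 3: cell (4,4)='T' (+4 fires, +3 burnt)
Step 4: cell (4,4)='T' (+6 fires, +4 burnt)
Step 5: cell (4,4)='T' (+5 fires, +6 burnt)
Step 6: cell (4,4)='T' (+4 fires, +5 burnt)
Step 7: cell (4,4)='F' (+2 fires, +4 burnt)
  -> target ignites at step 7
Step 8: cell (4,4)='.' (+1 fires, +2 burnt)
Step 9: cell (4,4)='.' (+0 fires, +1 burnt)
  fire out at step 9

7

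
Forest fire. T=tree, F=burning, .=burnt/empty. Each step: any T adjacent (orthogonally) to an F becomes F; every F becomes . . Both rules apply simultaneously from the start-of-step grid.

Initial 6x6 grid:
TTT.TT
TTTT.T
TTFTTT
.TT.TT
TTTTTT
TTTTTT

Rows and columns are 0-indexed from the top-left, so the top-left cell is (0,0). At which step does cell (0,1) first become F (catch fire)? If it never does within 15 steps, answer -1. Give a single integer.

Step 1: cell (0,1)='T' (+4 fires, +1 burnt)
Step 2: cell (0,1)='T' (+7 fires, +4 burnt)
Step 3: cell (0,1)='F' (+7 fires, +7 burnt)
  -> target ignites at step 3
Step 4: cell (0,1)='.' (+7 fires, +7 burnt)
Step 5: cell (0,1)='.' (+4 fires, +7 burnt)
Step 6: cell (0,1)='.' (+2 fires, +4 burnt)
Step 7: cell (0,1)='.' (+0 fires, +2 burnt)
  fire out at step 7

3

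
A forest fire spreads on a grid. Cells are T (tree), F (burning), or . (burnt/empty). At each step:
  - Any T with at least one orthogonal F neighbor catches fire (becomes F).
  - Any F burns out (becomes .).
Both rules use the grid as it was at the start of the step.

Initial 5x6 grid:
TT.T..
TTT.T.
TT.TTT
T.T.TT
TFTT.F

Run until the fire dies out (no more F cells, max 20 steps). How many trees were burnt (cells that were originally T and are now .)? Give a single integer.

Step 1: +3 fires, +2 burnt (F count now 3)
Step 2: +5 fires, +3 burnt (F count now 5)
Step 3: +2 fires, +5 burnt (F count now 2)
Step 4: +4 fires, +2 burnt (F count now 4)
Step 5: +2 fires, +4 burnt (F count now 2)
Step 6: +2 fires, +2 burnt (F count now 2)
Step 7: +0 fires, +2 burnt (F count now 0)
Fire out after step 7
Initially T: 19, now '.': 29
Total burnt (originally-T cells now '.'): 18

Answer: 18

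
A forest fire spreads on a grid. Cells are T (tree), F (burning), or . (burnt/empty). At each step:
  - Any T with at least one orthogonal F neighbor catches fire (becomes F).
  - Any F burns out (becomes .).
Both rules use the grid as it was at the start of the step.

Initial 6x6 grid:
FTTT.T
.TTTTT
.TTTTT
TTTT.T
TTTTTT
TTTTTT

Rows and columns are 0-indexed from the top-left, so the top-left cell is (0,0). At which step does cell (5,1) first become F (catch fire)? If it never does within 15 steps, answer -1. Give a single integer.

Step 1: cell (5,1)='T' (+1 fires, +1 burnt)
Step 2: cell (5,1)='T' (+2 fires, +1 burnt)
Step 3: cell (5,1)='T' (+3 fires, +2 burnt)
Step 4: cell (5,1)='T' (+3 fires, +3 burnt)
Step 5: cell (5,1)='T' (+5 fires, +3 burnt)
Step 6: cell (5,1)='F' (+6 fires, +5 burnt)
  -> target ignites at step 6
Step 7: cell (5,1)='.' (+5 fires, +6 burnt)
Step 8: cell (5,1)='.' (+3 fires, +5 burnt)
Step 9: cell (5,1)='.' (+2 fires, +3 burnt)
Step 10: cell (5,1)='.' (+1 fires, +2 burnt)
Step 11: cell (5,1)='.' (+0 fires, +1 burnt)
  fire out at step 11

6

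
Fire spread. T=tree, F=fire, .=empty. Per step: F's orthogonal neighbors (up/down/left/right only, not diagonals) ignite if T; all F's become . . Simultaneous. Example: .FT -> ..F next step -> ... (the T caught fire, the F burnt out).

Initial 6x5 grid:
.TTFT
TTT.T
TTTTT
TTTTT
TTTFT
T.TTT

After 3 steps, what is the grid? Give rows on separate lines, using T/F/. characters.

Step 1: 6 trees catch fire, 2 burn out
  .TF.F
  TTT.T
  TTTTT
  TTTFT
  TTF.F
  T.TFT
Step 2: 9 trees catch fire, 6 burn out
  .F...
  TTF.F
  TTTFT
  TTF.F
  TF...
  T.F.F
Step 3: 5 trees catch fire, 9 burn out
  .....
  TF...
  TTF.F
  TF...
  F....
  T....

.....
TF...
TTF.F
TF...
F....
T....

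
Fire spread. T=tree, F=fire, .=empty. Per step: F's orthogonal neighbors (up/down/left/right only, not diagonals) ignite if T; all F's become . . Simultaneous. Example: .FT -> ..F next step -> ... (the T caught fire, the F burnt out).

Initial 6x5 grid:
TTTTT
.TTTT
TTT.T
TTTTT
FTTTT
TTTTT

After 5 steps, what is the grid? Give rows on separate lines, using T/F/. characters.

Step 1: 3 trees catch fire, 1 burn out
  TTTTT
  .TTTT
  TTT.T
  FTTTT
  .FTTT
  FTTTT
Step 2: 4 trees catch fire, 3 burn out
  TTTTT
  .TTTT
  FTT.T
  .FTTT
  ..FTT
  .FTTT
Step 3: 4 trees catch fire, 4 burn out
  TTTTT
  .TTTT
  .FT.T
  ..FTT
  ...FT
  ..FTT
Step 4: 5 trees catch fire, 4 burn out
  TTTTT
  .FTTT
  ..F.T
  ...FT
  ....F
  ...FT
Step 5: 4 trees catch fire, 5 burn out
  TFTTT
  ..FTT
  ....T
  ....F
  .....
  ....F

TFTTT
..FTT
....T
....F
.....
....F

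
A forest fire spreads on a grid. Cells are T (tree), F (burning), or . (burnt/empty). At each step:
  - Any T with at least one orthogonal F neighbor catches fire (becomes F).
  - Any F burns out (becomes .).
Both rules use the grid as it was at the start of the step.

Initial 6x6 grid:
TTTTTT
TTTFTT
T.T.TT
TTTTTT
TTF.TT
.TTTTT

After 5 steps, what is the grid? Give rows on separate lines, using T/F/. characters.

Step 1: 6 trees catch fire, 2 burn out
  TTTFTT
  TTF.FT
  T.T.TT
  TTFTTT
  TF..TT
  .TFTTT
Step 2: 11 trees catch fire, 6 burn out
  TTF.FT
  TF...F
  T.F.FT
  TF.FTT
  F...TT
  .F.FTT
Step 3: 7 trees catch fire, 11 burn out
  TF...F
  F.....
  T....F
  F...FT
  ....TT
  ....FT
Step 4: 5 trees catch fire, 7 burn out
  F.....
  ......
  F.....
  .....F
  ....FT
  .....F
Step 5: 1 trees catch fire, 5 burn out
  ......
  ......
  ......
  ......
  .....F
  ......

......
......
......
......
.....F
......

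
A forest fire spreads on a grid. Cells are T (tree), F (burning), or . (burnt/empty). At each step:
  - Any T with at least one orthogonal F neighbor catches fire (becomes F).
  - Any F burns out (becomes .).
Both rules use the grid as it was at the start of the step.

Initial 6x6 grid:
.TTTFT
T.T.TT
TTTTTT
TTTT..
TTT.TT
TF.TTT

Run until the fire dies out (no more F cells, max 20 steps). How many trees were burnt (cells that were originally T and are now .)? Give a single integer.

Step 1: +5 fires, +2 burnt (F count now 5)
Step 2: +6 fires, +5 burnt (F count now 6)
Step 3: +7 fires, +6 burnt (F count now 7)
Step 4: +3 fires, +7 burnt (F count now 3)
Step 5: +1 fires, +3 burnt (F count now 1)
Step 6: +0 fires, +1 burnt (F count now 0)
Fire out after step 6
Initially T: 27, now '.': 31
Total burnt (originally-T cells now '.'): 22

Answer: 22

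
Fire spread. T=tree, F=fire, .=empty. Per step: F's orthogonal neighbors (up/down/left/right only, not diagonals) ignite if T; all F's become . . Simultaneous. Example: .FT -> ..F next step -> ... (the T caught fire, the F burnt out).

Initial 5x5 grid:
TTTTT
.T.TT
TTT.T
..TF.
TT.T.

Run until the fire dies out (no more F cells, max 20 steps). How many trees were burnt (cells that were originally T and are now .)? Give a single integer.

Step 1: +2 fires, +1 burnt (F count now 2)
Step 2: +1 fires, +2 burnt (F count now 1)
Step 3: +1 fires, +1 burnt (F count now 1)
Step 4: +2 fires, +1 burnt (F count now 2)
Step 5: +1 fires, +2 burnt (F count now 1)
Step 6: +2 fires, +1 burnt (F count now 2)
Step 7: +1 fires, +2 burnt (F count now 1)
Step 8: +2 fires, +1 burnt (F count now 2)
Step 9: +1 fires, +2 burnt (F count now 1)
Step 10: +1 fires, +1 burnt (F count now 1)
Step 11: +0 fires, +1 burnt (F count now 0)
Fire out after step 11
Initially T: 16, now '.': 23
Total burnt (originally-T cells now '.'): 14

Answer: 14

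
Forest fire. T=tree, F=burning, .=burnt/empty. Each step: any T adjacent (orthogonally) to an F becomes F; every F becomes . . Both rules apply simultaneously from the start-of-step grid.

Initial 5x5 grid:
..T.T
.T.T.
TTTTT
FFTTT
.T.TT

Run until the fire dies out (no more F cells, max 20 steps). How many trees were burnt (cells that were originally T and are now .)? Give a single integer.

Answer: 13

Derivation:
Step 1: +4 fires, +2 burnt (F count now 4)
Step 2: +3 fires, +4 burnt (F count now 3)
Step 3: +3 fires, +3 burnt (F count now 3)
Step 4: +3 fires, +3 burnt (F count now 3)
Step 5: +0 fires, +3 burnt (F count now 0)
Fire out after step 5
Initially T: 15, now '.': 23
Total burnt (originally-T cells now '.'): 13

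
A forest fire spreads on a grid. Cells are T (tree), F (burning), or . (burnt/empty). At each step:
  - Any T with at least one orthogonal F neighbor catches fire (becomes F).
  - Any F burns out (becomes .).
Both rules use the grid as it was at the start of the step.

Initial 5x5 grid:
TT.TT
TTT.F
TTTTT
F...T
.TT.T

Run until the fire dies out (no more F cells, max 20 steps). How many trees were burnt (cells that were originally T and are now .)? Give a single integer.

Answer: 14

Derivation:
Step 1: +3 fires, +2 burnt (F count now 3)
Step 2: +5 fires, +3 burnt (F count now 5)
Step 3: +4 fires, +5 burnt (F count now 4)
Step 4: +2 fires, +4 burnt (F count now 2)
Step 5: +0 fires, +2 burnt (F count now 0)
Fire out after step 5
Initially T: 16, now '.': 23
Total burnt (originally-T cells now '.'): 14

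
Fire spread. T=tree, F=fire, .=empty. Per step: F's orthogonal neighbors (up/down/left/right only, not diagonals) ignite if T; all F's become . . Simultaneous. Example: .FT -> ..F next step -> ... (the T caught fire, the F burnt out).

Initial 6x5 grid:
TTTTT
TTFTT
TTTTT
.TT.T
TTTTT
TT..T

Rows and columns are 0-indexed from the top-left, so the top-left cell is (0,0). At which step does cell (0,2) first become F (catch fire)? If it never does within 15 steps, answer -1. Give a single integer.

Step 1: cell (0,2)='F' (+4 fires, +1 burnt)
  -> target ignites at step 1
Step 2: cell (0,2)='.' (+7 fires, +4 burnt)
Step 3: cell (0,2)='.' (+6 fires, +7 burnt)
Step 4: cell (0,2)='.' (+3 fires, +6 burnt)
Step 5: cell (0,2)='.' (+3 fires, +3 burnt)
Step 6: cell (0,2)='.' (+2 fires, +3 burnt)
Step 7: cell (0,2)='.' (+0 fires, +2 burnt)
  fire out at step 7

1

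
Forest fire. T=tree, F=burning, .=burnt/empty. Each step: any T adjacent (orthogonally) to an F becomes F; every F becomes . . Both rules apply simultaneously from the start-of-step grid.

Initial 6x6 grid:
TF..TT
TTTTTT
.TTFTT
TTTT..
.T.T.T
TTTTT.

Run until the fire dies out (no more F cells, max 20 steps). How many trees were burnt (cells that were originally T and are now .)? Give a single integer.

Step 1: +6 fires, +2 burnt (F count now 6)
Step 2: +7 fires, +6 burnt (F count now 7)
Step 3: +4 fires, +7 burnt (F count now 4)
Step 4: +5 fires, +4 burnt (F count now 5)
Step 5: +1 fires, +5 burnt (F count now 1)
Step 6: +1 fires, +1 burnt (F count now 1)
Step 7: +0 fires, +1 burnt (F count now 0)
Fire out after step 7
Initially T: 25, now '.': 35
Total burnt (originally-T cells now '.'): 24

Answer: 24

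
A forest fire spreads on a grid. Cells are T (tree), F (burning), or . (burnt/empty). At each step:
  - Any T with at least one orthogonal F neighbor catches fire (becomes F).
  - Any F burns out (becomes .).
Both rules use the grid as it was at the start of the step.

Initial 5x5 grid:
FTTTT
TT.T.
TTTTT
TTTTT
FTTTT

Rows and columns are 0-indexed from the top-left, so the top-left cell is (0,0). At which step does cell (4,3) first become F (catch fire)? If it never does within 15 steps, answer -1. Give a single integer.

Step 1: cell (4,3)='T' (+4 fires, +2 burnt)
Step 2: cell (4,3)='T' (+5 fires, +4 burnt)
Step 3: cell (4,3)='F' (+4 fires, +5 burnt)
  -> target ignites at step 3
Step 4: cell (4,3)='.' (+5 fires, +4 burnt)
Step 5: cell (4,3)='.' (+2 fires, +5 burnt)
Step 6: cell (4,3)='.' (+1 fires, +2 burnt)
Step 7: cell (4,3)='.' (+0 fires, +1 burnt)
  fire out at step 7

3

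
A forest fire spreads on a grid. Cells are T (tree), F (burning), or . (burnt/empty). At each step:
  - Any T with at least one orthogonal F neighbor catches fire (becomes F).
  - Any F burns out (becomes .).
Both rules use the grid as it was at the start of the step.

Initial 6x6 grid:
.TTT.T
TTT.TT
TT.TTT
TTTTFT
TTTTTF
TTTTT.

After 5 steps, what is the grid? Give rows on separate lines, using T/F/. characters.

Step 1: 4 trees catch fire, 2 burn out
  .TTT.T
  TTT.TT
  TT.TFT
  TTTF.F
  TTTTF.
  TTTTT.
Step 2: 6 trees catch fire, 4 burn out
  .TTT.T
  TTT.FT
  TT.F.F
  TTF...
  TTTF..
  TTTTF.
Step 3: 4 trees catch fire, 6 burn out
  .TTT.T
  TTT..F
  TT....
  TF....
  TTF...
  TTTF..
Step 4: 5 trees catch fire, 4 burn out
  .TTT.F
  TTT...
  TF....
  F.....
  TF....
  TTF...
Step 5: 4 trees catch fire, 5 burn out
  .TTT..
  TFT...
  F.....
  ......
  F.....
  TF....

.TTT..
TFT...
F.....
......
F.....
TF....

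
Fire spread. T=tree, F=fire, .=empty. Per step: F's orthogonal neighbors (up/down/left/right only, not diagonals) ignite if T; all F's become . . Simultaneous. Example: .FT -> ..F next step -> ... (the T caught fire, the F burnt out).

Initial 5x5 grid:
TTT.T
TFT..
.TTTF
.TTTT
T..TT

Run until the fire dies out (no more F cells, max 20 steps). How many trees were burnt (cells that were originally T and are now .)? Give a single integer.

Step 1: +6 fires, +2 burnt (F count now 6)
Step 2: +6 fires, +6 burnt (F count now 6)
Step 3: +2 fires, +6 burnt (F count now 2)
Step 4: +0 fires, +2 burnt (F count now 0)
Fire out after step 4
Initially T: 16, now '.': 23
Total burnt (originally-T cells now '.'): 14

Answer: 14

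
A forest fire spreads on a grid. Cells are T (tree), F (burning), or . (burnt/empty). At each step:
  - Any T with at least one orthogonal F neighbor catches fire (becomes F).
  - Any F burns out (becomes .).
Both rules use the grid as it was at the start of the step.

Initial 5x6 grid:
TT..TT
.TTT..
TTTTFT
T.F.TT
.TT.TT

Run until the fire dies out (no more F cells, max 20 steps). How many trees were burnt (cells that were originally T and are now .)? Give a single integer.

Step 1: +5 fires, +2 burnt (F count now 5)
Step 2: +6 fires, +5 burnt (F count now 6)
Step 3: +3 fires, +6 burnt (F count now 3)
Step 4: +2 fires, +3 burnt (F count now 2)
Step 5: +1 fires, +2 burnt (F count now 1)
Step 6: +0 fires, +1 burnt (F count now 0)
Fire out after step 6
Initially T: 19, now '.': 28
Total burnt (originally-T cells now '.'): 17

Answer: 17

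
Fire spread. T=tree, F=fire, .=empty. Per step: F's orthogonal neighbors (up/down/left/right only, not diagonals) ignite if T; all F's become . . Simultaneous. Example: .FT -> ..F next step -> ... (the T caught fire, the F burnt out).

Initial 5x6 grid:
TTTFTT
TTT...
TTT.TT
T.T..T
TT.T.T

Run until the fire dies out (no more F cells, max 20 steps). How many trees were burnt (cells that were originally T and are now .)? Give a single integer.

Step 1: +2 fires, +1 burnt (F count now 2)
Step 2: +3 fires, +2 burnt (F count now 3)
Step 3: +3 fires, +3 burnt (F count now 3)
Step 4: +3 fires, +3 burnt (F count now 3)
Step 5: +1 fires, +3 burnt (F count now 1)
Step 6: +1 fires, +1 burnt (F count now 1)
Step 7: +1 fires, +1 burnt (F count now 1)
Step 8: +1 fires, +1 burnt (F count now 1)
Step 9: +0 fires, +1 burnt (F count now 0)
Fire out after step 9
Initially T: 20, now '.': 25
Total burnt (originally-T cells now '.'): 15

Answer: 15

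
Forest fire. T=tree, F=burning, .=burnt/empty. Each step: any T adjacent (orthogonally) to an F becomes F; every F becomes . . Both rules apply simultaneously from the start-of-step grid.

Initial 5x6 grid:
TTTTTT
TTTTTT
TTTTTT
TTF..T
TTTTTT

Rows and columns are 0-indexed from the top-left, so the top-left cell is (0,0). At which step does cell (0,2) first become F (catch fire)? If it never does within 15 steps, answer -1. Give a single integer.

Step 1: cell (0,2)='T' (+3 fires, +1 burnt)
Step 2: cell (0,2)='T' (+6 fires, +3 burnt)
Step 3: cell (0,2)='F' (+7 fires, +6 burnt)
  -> target ignites at step 3
Step 4: cell (0,2)='.' (+6 fires, +7 burnt)
Step 5: cell (0,2)='.' (+4 fires, +6 burnt)
Step 6: cell (0,2)='.' (+1 fires, +4 burnt)
Step 7: cell (0,2)='.' (+0 fires, +1 burnt)
  fire out at step 7

3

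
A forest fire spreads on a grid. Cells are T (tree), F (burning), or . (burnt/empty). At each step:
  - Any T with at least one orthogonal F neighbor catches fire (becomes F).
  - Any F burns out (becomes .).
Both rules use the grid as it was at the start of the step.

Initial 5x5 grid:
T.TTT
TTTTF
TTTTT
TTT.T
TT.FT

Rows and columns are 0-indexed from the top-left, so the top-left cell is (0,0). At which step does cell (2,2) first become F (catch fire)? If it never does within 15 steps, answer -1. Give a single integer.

Step 1: cell (2,2)='T' (+4 fires, +2 burnt)
Step 2: cell (2,2)='T' (+4 fires, +4 burnt)
Step 3: cell (2,2)='F' (+3 fires, +4 burnt)
  -> target ignites at step 3
Step 4: cell (2,2)='.' (+3 fires, +3 burnt)
Step 5: cell (2,2)='.' (+3 fires, +3 burnt)
Step 6: cell (2,2)='.' (+2 fires, +3 burnt)
Step 7: cell (2,2)='.' (+1 fires, +2 burnt)
Step 8: cell (2,2)='.' (+0 fires, +1 burnt)
  fire out at step 8

3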